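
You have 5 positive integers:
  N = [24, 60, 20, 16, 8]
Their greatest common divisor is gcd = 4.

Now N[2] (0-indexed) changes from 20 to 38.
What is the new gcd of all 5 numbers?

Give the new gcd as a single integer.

Answer: 2

Derivation:
Numbers: [24, 60, 20, 16, 8], gcd = 4
Change: index 2, 20 -> 38
gcd of the OTHER numbers (without index 2): gcd([24, 60, 16, 8]) = 4
New gcd = gcd(g_others, new_val) = gcd(4, 38) = 2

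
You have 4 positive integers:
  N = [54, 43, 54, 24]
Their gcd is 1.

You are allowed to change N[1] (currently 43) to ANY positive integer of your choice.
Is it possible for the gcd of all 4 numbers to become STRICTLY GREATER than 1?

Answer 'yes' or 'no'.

Answer: yes

Derivation:
Current gcd = 1
gcd of all OTHER numbers (without N[1]=43): gcd([54, 54, 24]) = 6
The new gcd after any change is gcd(6, new_value).
This can be at most 6.
Since 6 > old gcd 1, the gcd CAN increase (e.g., set N[1] = 6).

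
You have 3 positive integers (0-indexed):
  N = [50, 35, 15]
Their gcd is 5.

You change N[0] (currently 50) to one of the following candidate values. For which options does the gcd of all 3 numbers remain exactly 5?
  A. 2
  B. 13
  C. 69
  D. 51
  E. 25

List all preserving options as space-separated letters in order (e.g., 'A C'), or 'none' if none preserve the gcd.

Old gcd = 5; gcd of others (without N[0]) = 5
New gcd for candidate v: gcd(5, v). Preserves old gcd iff gcd(5, v) = 5.
  Option A: v=2, gcd(5,2)=1 -> changes
  Option B: v=13, gcd(5,13)=1 -> changes
  Option C: v=69, gcd(5,69)=1 -> changes
  Option D: v=51, gcd(5,51)=1 -> changes
  Option E: v=25, gcd(5,25)=5 -> preserves

Answer: E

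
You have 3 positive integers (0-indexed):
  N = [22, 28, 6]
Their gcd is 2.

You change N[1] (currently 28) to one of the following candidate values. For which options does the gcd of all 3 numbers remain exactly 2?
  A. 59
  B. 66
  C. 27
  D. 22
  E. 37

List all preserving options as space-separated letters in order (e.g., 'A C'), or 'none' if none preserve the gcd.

Old gcd = 2; gcd of others (without N[1]) = 2
New gcd for candidate v: gcd(2, v). Preserves old gcd iff gcd(2, v) = 2.
  Option A: v=59, gcd(2,59)=1 -> changes
  Option B: v=66, gcd(2,66)=2 -> preserves
  Option C: v=27, gcd(2,27)=1 -> changes
  Option D: v=22, gcd(2,22)=2 -> preserves
  Option E: v=37, gcd(2,37)=1 -> changes

Answer: B D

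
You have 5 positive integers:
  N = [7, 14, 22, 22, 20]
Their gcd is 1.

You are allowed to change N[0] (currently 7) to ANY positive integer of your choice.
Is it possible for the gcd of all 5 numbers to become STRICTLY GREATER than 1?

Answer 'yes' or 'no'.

Current gcd = 1
gcd of all OTHER numbers (without N[0]=7): gcd([14, 22, 22, 20]) = 2
The new gcd after any change is gcd(2, new_value).
This can be at most 2.
Since 2 > old gcd 1, the gcd CAN increase (e.g., set N[0] = 2).

Answer: yes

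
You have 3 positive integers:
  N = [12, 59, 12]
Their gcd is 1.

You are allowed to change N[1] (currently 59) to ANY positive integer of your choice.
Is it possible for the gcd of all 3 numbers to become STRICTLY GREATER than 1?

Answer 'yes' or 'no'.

Answer: yes

Derivation:
Current gcd = 1
gcd of all OTHER numbers (without N[1]=59): gcd([12, 12]) = 12
The new gcd after any change is gcd(12, new_value).
This can be at most 12.
Since 12 > old gcd 1, the gcd CAN increase (e.g., set N[1] = 12).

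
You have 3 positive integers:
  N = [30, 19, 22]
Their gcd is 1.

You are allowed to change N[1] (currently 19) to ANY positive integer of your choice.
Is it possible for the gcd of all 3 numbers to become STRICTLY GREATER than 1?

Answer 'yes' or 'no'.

Current gcd = 1
gcd of all OTHER numbers (without N[1]=19): gcd([30, 22]) = 2
The new gcd after any change is gcd(2, new_value).
This can be at most 2.
Since 2 > old gcd 1, the gcd CAN increase (e.g., set N[1] = 2).

Answer: yes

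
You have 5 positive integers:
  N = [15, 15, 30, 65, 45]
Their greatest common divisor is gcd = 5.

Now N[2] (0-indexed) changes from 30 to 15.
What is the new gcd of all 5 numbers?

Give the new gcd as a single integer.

Answer: 5

Derivation:
Numbers: [15, 15, 30, 65, 45], gcd = 5
Change: index 2, 30 -> 15
gcd of the OTHER numbers (without index 2): gcd([15, 15, 65, 45]) = 5
New gcd = gcd(g_others, new_val) = gcd(5, 15) = 5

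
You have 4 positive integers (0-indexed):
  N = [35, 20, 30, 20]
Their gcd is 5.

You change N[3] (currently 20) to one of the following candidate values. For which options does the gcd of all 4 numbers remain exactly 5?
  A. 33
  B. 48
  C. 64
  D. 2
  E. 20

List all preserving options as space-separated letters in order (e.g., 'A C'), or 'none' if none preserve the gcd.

Answer: E

Derivation:
Old gcd = 5; gcd of others (without N[3]) = 5
New gcd for candidate v: gcd(5, v). Preserves old gcd iff gcd(5, v) = 5.
  Option A: v=33, gcd(5,33)=1 -> changes
  Option B: v=48, gcd(5,48)=1 -> changes
  Option C: v=64, gcd(5,64)=1 -> changes
  Option D: v=2, gcd(5,2)=1 -> changes
  Option E: v=20, gcd(5,20)=5 -> preserves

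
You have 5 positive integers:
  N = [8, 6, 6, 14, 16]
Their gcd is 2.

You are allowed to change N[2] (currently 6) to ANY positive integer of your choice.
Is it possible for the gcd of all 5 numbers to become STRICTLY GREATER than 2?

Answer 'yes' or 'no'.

Current gcd = 2
gcd of all OTHER numbers (without N[2]=6): gcd([8, 6, 14, 16]) = 2
The new gcd after any change is gcd(2, new_value).
This can be at most 2.
Since 2 = old gcd 2, the gcd can only stay the same or decrease.

Answer: no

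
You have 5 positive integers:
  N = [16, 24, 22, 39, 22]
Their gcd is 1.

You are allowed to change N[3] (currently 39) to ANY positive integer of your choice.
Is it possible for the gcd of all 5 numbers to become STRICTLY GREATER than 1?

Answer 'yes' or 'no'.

Current gcd = 1
gcd of all OTHER numbers (without N[3]=39): gcd([16, 24, 22, 22]) = 2
The new gcd after any change is gcd(2, new_value).
This can be at most 2.
Since 2 > old gcd 1, the gcd CAN increase (e.g., set N[3] = 2).

Answer: yes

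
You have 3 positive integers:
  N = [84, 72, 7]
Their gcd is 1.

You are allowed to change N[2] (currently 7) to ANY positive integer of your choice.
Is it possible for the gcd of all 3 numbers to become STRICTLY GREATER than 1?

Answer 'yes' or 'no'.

Current gcd = 1
gcd of all OTHER numbers (without N[2]=7): gcd([84, 72]) = 12
The new gcd after any change is gcd(12, new_value).
This can be at most 12.
Since 12 > old gcd 1, the gcd CAN increase (e.g., set N[2] = 12).

Answer: yes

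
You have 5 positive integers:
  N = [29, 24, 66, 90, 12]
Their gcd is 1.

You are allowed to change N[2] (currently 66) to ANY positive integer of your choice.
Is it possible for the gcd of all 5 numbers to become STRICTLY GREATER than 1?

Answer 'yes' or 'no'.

Answer: no

Derivation:
Current gcd = 1
gcd of all OTHER numbers (without N[2]=66): gcd([29, 24, 90, 12]) = 1
The new gcd after any change is gcd(1, new_value).
This can be at most 1.
Since 1 = old gcd 1, the gcd can only stay the same or decrease.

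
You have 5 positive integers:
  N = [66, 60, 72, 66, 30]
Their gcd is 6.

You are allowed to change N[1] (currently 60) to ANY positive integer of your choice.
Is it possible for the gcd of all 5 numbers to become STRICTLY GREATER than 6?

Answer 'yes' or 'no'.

Current gcd = 6
gcd of all OTHER numbers (without N[1]=60): gcd([66, 72, 66, 30]) = 6
The new gcd after any change is gcd(6, new_value).
This can be at most 6.
Since 6 = old gcd 6, the gcd can only stay the same or decrease.

Answer: no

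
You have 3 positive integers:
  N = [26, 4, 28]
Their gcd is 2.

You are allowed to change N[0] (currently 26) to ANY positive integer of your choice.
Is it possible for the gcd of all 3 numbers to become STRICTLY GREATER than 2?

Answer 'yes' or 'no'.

Answer: yes

Derivation:
Current gcd = 2
gcd of all OTHER numbers (without N[0]=26): gcd([4, 28]) = 4
The new gcd after any change is gcd(4, new_value).
This can be at most 4.
Since 4 > old gcd 2, the gcd CAN increase (e.g., set N[0] = 4).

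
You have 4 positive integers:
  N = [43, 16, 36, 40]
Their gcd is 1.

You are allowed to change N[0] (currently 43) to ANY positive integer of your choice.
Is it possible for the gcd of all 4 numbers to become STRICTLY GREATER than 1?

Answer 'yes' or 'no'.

Current gcd = 1
gcd of all OTHER numbers (without N[0]=43): gcd([16, 36, 40]) = 4
The new gcd after any change is gcd(4, new_value).
This can be at most 4.
Since 4 > old gcd 1, the gcd CAN increase (e.g., set N[0] = 4).

Answer: yes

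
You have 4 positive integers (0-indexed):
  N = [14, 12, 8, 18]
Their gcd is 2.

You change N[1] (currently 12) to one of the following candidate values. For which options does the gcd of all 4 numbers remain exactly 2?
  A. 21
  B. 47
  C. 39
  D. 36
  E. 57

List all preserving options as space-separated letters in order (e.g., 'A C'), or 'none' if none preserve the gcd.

Answer: D

Derivation:
Old gcd = 2; gcd of others (without N[1]) = 2
New gcd for candidate v: gcd(2, v). Preserves old gcd iff gcd(2, v) = 2.
  Option A: v=21, gcd(2,21)=1 -> changes
  Option B: v=47, gcd(2,47)=1 -> changes
  Option C: v=39, gcd(2,39)=1 -> changes
  Option D: v=36, gcd(2,36)=2 -> preserves
  Option E: v=57, gcd(2,57)=1 -> changes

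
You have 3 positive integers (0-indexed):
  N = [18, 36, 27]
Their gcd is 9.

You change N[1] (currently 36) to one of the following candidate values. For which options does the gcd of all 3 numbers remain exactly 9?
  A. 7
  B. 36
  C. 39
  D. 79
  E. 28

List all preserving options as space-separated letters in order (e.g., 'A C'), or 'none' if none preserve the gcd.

Answer: B

Derivation:
Old gcd = 9; gcd of others (without N[1]) = 9
New gcd for candidate v: gcd(9, v). Preserves old gcd iff gcd(9, v) = 9.
  Option A: v=7, gcd(9,7)=1 -> changes
  Option B: v=36, gcd(9,36)=9 -> preserves
  Option C: v=39, gcd(9,39)=3 -> changes
  Option D: v=79, gcd(9,79)=1 -> changes
  Option E: v=28, gcd(9,28)=1 -> changes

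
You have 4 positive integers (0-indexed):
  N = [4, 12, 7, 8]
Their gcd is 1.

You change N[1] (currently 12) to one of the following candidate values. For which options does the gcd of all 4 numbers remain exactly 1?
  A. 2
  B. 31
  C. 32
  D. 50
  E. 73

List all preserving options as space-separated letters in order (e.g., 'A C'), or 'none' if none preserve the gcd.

Answer: A B C D E

Derivation:
Old gcd = 1; gcd of others (without N[1]) = 1
New gcd for candidate v: gcd(1, v). Preserves old gcd iff gcd(1, v) = 1.
  Option A: v=2, gcd(1,2)=1 -> preserves
  Option B: v=31, gcd(1,31)=1 -> preserves
  Option C: v=32, gcd(1,32)=1 -> preserves
  Option D: v=50, gcd(1,50)=1 -> preserves
  Option E: v=73, gcd(1,73)=1 -> preserves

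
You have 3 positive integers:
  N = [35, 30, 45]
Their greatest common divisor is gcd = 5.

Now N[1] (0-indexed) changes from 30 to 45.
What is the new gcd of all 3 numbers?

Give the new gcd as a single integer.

Numbers: [35, 30, 45], gcd = 5
Change: index 1, 30 -> 45
gcd of the OTHER numbers (without index 1): gcd([35, 45]) = 5
New gcd = gcd(g_others, new_val) = gcd(5, 45) = 5

Answer: 5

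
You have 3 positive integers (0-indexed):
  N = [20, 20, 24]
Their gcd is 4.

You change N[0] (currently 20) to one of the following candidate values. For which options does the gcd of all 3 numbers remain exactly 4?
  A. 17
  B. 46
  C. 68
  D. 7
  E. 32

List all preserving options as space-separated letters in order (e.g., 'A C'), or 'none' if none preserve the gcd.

Old gcd = 4; gcd of others (without N[0]) = 4
New gcd for candidate v: gcd(4, v). Preserves old gcd iff gcd(4, v) = 4.
  Option A: v=17, gcd(4,17)=1 -> changes
  Option B: v=46, gcd(4,46)=2 -> changes
  Option C: v=68, gcd(4,68)=4 -> preserves
  Option D: v=7, gcd(4,7)=1 -> changes
  Option E: v=32, gcd(4,32)=4 -> preserves

Answer: C E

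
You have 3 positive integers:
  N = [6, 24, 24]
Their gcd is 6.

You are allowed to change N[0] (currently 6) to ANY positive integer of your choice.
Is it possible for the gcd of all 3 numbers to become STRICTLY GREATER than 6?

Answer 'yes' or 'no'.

Answer: yes

Derivation:
Current gcd = 6
gcd of all OTHER numbers (without N[0]=6): gcd([24, 24]) = 24
The new gcd after any change is gcd(24, new_value).
This can be at most 24.
Since 24 > old gcd 6, the gcd CAN increase (e.g., set N[0] = 24).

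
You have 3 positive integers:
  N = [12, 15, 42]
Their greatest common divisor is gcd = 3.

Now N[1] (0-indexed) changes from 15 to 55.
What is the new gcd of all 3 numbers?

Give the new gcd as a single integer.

Numbers: [12, 15, 42], gcd = 3
Change: index 1, 15 -> 55
gcd of the OTHER numbers (without index 1): gcd([12, 42]) = 6
New gcd = gcd(g_others, new_val) = gcd(6, 55) = 1

Answer: 1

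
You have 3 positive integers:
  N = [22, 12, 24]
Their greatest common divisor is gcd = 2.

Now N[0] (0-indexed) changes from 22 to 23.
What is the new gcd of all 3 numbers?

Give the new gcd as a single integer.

Numbers: [22, 12, 24], gcd = 2
Change: index 0, 22 -> 23
gcd of the OTHER numbers (without index 0): gcd([12, 24]) = 12
New gcd = gcd(g_others, new_val) = gcd(12, 23) = 1

Answer: 1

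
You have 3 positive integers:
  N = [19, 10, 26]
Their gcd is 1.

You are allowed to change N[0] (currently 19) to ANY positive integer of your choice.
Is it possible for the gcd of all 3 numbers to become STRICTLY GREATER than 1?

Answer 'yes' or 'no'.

Answer: yes

Derivation:
Current gcd = 1
gcd of all OTHER numbers (without N[0]=19): gcd([10, 26]) = 2
The new gcd after any change is gcd(2, new_value).
This can be at most 2.
Since 2 > old gcd 1, the gcd CAN increase (e.g., set N[0] = 2).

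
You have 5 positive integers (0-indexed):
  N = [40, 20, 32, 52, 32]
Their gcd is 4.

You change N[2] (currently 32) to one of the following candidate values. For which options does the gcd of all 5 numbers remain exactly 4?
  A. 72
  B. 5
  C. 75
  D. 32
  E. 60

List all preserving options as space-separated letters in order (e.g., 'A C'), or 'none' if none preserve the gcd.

Old gcd = 4; gcd of others (without N[2]) = 4
New gcd for candidate v: gcd(4, v). Preserves old gcd iff gcd(4, v) = 4.
  Option A: v=72, gcd(4,72)=4 -> preserves
  Option B: v=5, gcd(4,5)=1 -> changes
  Option C: v=75, gcd(4,75)=1 -> changes
  Option D: v=32, gcd(4,32)=4 -> preserves
  Option E: v=60, gcd(4,60)=4 -> preserves

Answer: A D E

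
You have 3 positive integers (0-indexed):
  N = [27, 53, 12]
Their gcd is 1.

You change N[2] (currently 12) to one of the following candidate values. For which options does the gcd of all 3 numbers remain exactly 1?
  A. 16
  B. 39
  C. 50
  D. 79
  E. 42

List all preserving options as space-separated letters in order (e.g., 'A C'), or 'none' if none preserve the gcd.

Old gcd = 1; gcd of others (without N[2]) = 1
New gcd for candidate v: gcd(1, v). Preserves old gcd iff gcd(1, v) = 1.
  Option A: v=16, gcd(1,16)=1 -> preserves
  Option B: v=39, gcd(1,39)=1 -> preserves
  Option C: v=50, gcd(1,50)=1 -> preserves
  Option D: v=79, gcd(1,79)=1 -> preserves
  Option E: v=42, gcd(1,42)=1 -> preserves

Answer: A B C D E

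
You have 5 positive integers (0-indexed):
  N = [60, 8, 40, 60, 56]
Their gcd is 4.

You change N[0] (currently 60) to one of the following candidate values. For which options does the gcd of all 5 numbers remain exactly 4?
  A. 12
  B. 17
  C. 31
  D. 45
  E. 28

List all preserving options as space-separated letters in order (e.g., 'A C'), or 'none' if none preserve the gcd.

Answer: A E

Derivation:
Old gcd = 4; gcd of others (without N[0]) = 4
New gcd for candidate v: gcd(4, v). Preserves old gcd iff gcd(4, v) = 4.
  Option A: v=12, gcd(4,12)=4 -> preserves
  Option B: v=17, gcd(4,17)=1 -> changes
  Option C: v=31, gcd(4,31)=1 -> changes
  Option D: v=45, gcd(4,45)=1 -> changes
  Option E: v=28, gcd(4,28)=4 -> preserves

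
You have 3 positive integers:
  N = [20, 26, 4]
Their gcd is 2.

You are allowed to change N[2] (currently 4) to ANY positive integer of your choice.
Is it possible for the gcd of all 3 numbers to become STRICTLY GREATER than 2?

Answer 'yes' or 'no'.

Current gcd = 2
gcd of all OTHER numbers (without N[2]=4): gcd([20, 26]) = 2
The new gcd after any change is gcd(2, new_value).
This can be at most 2.
Since 2 = old gcd 2, the gcd can only stay the same or decrease.

Answer: no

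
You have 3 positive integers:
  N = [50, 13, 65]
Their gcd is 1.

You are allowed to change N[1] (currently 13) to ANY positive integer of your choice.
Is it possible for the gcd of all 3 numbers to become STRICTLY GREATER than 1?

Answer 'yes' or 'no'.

Current gcd = 1
gcd of all OTHER numbers (without N[1]=13): gcd([50, 65]) = 5
The new gcd after any change is gcd(5, new_value).
This can be at most 5.
Since 5 > old gcd 1, the gcd CAN increase (e.g., set N[1] = 5).

Answer: yes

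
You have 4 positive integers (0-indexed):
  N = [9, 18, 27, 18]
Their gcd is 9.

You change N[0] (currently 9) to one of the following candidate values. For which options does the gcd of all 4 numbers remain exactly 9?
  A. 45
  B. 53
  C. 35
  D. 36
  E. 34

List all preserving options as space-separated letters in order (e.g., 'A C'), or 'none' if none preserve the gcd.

Answer: A D

Derivation:
Old gcd = 9; gcd of others (without N[0]) = 9
New gcd for candidate v: gcd(9, v). Preserves old gcd iff gcd(9, v) = 9.
  Option A: v=45, gcd(9,45)=9 -> preserves
  Option B: v=53, gcd(9,53)=1 -> changes
  Option C: v=35, gcd(9,35)=1 -> changes
  Option D: v=36, gcd(9,36)=9 -> preserves
  Option E: v=34, gcd(9,34)=1 -> changes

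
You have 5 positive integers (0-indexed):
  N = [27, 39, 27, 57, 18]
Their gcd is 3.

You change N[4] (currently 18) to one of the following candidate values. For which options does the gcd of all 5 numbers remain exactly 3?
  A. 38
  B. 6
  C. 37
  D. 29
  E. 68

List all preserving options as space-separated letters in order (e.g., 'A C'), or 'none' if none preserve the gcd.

Old gcd = 3; gcd of others (without N[4]) = 3
New gcd for candidate v: gcd(3, v). Preserves old gcd iff gcd(3, v) = 3.
  Option A: v=38, gcd(3,38)=1 -> changes
  Option B: v=6, gcd(3,6)=3 -> preserves
  Option C: v=37, gcd(3,37)=1 -> changes
  Option D: v=29, gcd(3,29)=1 -> changes
  Option E: v=68, gcd(3,68)=1 -> changes

Answer: B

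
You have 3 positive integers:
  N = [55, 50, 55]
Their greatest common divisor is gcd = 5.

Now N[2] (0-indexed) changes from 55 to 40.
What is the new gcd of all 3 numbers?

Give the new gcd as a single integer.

Numbers: [55, 50, 55], gcd = 5
Change: index 2, 55 -> 40
gcd of the OTHER numbers (without index 2): gcd([55, 50]) = 5
New gcd = gcd(g_others, new_val) = gcd(5, 40) = 5

Answer: 5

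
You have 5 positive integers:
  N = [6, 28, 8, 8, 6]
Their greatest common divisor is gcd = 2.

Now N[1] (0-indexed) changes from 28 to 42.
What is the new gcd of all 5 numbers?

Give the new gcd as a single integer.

Answer: 2

Derivation:
Numbers: [6, 28, 8, 8, 6], gcd = 2
Change: index 1, 28 -> 42
gcd of the OTHER numbers (without index 1): gcd([6, 8, 8, 6]) = 2
New gcd = gcd(g_others, new_val) = gcd(2, 42) = 2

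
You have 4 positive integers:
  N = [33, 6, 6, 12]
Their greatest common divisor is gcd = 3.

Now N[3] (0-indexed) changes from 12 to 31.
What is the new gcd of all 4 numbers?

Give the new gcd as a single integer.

Answer: 1

Derivation:
Numbers: [33, 6, 6, 12], gcd = 3
Change: index 3, 12 -> 31
gcd of the OTHER numbers (without index 3): gcd([33, 6, 6]) = 3
New gcd = gcd(g_others, new_val) = gcd(3, 31) = 1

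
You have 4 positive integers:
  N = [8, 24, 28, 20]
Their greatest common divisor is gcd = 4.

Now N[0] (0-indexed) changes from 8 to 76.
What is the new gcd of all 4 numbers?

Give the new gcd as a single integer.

Numbers: [8, 24, 28, 20], gcd = 4
Change: index 0, 8 -> 76
gcd of the OTHER numbers (without index 0): gcd([24, 28, 20]) = 4
New gcd = gcd(g_others, new_val) = gcd(4, 76) = 4

Answer: 4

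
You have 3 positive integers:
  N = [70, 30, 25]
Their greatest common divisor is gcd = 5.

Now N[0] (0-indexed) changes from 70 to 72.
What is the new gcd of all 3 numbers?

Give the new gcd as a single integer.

Answer: 1

Derivation:
Numbers: [70, 30, 25], gcd = 5
Change: index 0, 70 -> 72
gcd of the OTHER numbers (without index 0): gcd([30, 25]) = 5
New gcd = gcd(g_others, new_val) = gcd(5, 72) = 1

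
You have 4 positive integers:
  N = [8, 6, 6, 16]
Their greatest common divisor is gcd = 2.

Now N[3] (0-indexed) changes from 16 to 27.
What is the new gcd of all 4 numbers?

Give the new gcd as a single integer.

Answer: 1

Derivation:
Numbers: [8, 6, 6, 16], gcd = 2
Change: index 3, 16 -> 27
gcd of the OTHER numbers (without index 3): gcd([8, 6, 6]) = 2
New gcd = gcd(g_others, new_val) = gcd(2, 27) = 1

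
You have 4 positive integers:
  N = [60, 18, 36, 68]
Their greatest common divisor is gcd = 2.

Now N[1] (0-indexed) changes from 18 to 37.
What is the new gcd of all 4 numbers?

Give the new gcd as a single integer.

Answer: 1

Derivation:
Numbers: [60, 18, 36, 68], gcd = 2
Change: index 1, 18 -> 37
gcd of the OTHER numbers (without index 1): gcd([60, 36, 68]) = 4
New gcd = gcd(g_others, new_val) = gcd(4, 37) = 1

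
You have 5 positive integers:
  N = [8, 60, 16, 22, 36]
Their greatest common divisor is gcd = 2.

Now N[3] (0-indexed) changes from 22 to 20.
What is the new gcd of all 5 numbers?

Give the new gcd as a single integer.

Answer: 4

Derivation:
Numbers: [8, 60, 16, 22, 36], gcd = 2
Change: index 3, 22 -> 20
gcd of the OTHER numbers (without index 3): gcd([8, 60, 16, 36]) = 4
New gcd = gcd(g_others, new_val) = gcd(4, 20) = 4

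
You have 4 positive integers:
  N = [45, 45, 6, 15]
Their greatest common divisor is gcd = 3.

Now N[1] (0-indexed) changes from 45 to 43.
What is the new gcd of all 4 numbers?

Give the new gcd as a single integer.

Numbers: [45, 45, 6, 15], gcd = 3
Change: index 1, 45 -> 43
gcd of the OTHER numbers (without index 1): gcd([45, 6, 15]) = 3
New gcd = gcd(g_others, new_val) = gcd(3, 43) = 1

Answer: 1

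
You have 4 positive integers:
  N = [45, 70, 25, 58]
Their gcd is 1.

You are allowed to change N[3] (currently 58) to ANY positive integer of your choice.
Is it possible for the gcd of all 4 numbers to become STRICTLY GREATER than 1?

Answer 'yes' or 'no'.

Answer: yes

Derivation:
Current gcd = 1
gcd of all OTHER numbers (without N[3]=58): gcd([45, 70, 25]) = 5
The new gcd after any change is gcd(5, new_value).
This can be at most 5.
Since 5 > old gcd 1, the gcd CAN increase (e.g., set N[3] = 5).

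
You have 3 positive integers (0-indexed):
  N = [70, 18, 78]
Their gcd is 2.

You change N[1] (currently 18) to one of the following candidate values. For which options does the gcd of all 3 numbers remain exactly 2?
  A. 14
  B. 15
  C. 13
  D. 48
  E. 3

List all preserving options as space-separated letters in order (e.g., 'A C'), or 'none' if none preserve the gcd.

Old gcd = 2; gcd of others (without N[1]) = 2
New gcd for candidate v: gcd(2, v). Preserves old gcd iff gcd(2, v) = 2.
  Option A: v=14, gcd(2,14)=2 -> preserves
  Option B: v=15, gcd(2,15)=1 -> changes
  Option C: v=13, gcd(2,13)=1 -> changes
  Option D: v=48, gcd(2,48)=2 -> preserves
  Option E: v=3, gcd(2,3)=1 -> changes

Answer: A D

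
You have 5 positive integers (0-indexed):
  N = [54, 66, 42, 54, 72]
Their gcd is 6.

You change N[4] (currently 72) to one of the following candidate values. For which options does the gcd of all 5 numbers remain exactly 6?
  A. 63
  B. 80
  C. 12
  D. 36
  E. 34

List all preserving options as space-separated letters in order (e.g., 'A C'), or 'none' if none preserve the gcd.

Answer: C D

Derivation:
Old gcd = 6; gcd of others (without N[4]) = 6
New gcd for candidate v: gcd(6, v). Preserves old gcd iff gcd(6, v) = 6.
  Option A: v=63, gcd(6,63)=3 -> changes
  Option B: v=80, gcd(6,80)=2 -> changes
  Option C: v=12, gcd(6,12)=6 -> preserves
  Option D: v=36, gcd(6,36)=6 -> preserves
  Option E: v=34, gcd(6,34)=2 -> changes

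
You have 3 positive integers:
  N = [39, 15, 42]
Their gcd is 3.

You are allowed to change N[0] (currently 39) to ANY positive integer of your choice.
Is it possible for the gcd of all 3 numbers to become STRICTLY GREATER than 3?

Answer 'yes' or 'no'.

Answer: no

Derivation:
Current gcd = 3
gcd of all OTHER numbers (without N[0]=39): gcd([15, 42]) = 3
The new gcd after any change is gcd(3, new_value).
This can be at most 3.
Since 3 = old gcd 3, the gcd can only stay the same or decrease.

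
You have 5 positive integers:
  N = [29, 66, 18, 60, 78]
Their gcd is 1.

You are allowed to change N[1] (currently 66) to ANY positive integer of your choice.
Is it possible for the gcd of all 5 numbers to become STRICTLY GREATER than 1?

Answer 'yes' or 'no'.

Answer: no

Derivation:
Current gcd = 1
gcd of all OTHER numbers (without N[1]=66): gcd([29, 18, 60, 78]) = 1
The new gcd after any change is gcd(1, new_value).
This can be at most 1.
Since 1 = old gcd 1, the gcd can only stay the same or decrease.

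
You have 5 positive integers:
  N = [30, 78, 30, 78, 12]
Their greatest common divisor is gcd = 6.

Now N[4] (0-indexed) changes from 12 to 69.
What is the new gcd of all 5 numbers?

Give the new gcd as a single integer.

Numbers: [30, 78, 30, 78, 12], gcd = 6
Change: index 4, 12 -> 69
gcd of the OTHER numbers (without index 4): gcd([30, 78, 30, 78]) = 6
New gcd = gcd(g_others, new_val) = gcd(6, 69) = 3

Answer: 3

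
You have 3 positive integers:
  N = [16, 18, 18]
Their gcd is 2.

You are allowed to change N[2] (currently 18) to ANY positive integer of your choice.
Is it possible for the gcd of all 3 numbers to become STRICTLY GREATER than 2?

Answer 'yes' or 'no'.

Answer: no

Derivation:
Current gcd = 2
gcd of all OTHER numbers (without N[2]=18): gcd([16, 18]) = 2
The new gcd after any change is gcd(2, new_value).
This can be at most 2.
Since 2 = old gcd 2, the gcd can only stay the same or decrease.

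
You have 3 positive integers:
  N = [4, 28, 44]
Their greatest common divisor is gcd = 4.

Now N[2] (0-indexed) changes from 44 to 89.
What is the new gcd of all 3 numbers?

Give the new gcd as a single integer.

Answer: 1

Derivation:
Numbers: [4, 28, 44], gcd = 4
Change: index 2, 44 -> 89
gcd of the OTHER numbers (without index 2): gcd([4, 28]) = 4
New gcd = gcd(g_others, new_val) = gcd(4, 89) = 1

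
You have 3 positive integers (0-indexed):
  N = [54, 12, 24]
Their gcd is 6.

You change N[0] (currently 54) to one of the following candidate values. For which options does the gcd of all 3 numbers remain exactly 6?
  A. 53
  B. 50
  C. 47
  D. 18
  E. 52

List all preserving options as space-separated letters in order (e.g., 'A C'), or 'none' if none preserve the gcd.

Old gcd = 6; gcd of others (without N[0]) = 12
New gcd for candidate v: gcd(12, v). Preserves old gcd iff gcd(12, v) = 6.
  Option A: v=53, gcd(12,53)=1 -> changes
  Option B: v=50, gcd(12,50)=2 -> changes
  Option C: v=47, gcd(12,47)=1 -> changes
  Option D: v=18, gcd(12,18)=6 -> preserves
  Option E: v=52, gcd(12,52)=4 -> changes

Answer: D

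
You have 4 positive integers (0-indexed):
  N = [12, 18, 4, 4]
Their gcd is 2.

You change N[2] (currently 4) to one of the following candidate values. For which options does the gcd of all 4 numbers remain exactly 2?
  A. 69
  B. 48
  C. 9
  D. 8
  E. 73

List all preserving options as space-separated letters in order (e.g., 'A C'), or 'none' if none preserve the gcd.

Answer: B D

Derivation:
Old gcd = 2; gcd of others (without N[2]) = 2
New gcd for candidate v: gcd(2, v). Preserves old gcd iff gcd(2, v) = 2.
  Option A: v=69, gcd(2,69)=1 -> changes
  Option B: v=48, gcd(2,48)=2 -> preserves
  Option C: v=9, gcd(2,9)=1 -> changes
  Option D: v=8, gcd(2,8)=2 -> preserves
  Option E: v=73, gcd(2,73)=1 -> changes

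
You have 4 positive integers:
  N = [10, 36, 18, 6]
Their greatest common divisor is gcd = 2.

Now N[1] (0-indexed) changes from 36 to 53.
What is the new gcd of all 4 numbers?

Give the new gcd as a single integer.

Answer: 1

Derivation:
Numbers: [10, 36, 18, 6], gcd = 2
Change: index 1, 36 -> 53
gcd of the OTHER numbers (without index 1): gcd([10, 18, 6]) = 2
New gcd = gcd(g_others, new_val) = gcd(2, 53) = 1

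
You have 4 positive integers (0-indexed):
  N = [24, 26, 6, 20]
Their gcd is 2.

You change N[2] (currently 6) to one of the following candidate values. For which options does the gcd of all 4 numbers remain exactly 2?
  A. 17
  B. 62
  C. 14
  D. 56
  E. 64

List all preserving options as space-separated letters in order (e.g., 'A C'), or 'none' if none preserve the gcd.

Answer: B C D E

Derivation:
Old gcd = 2; gcd of others (without N[2]) = 2
New gcd for candidate v: gcd(2, v). Preserves old gcd iff gcd(2, v) = 2.
  Option A: v=17, gcd(2,17)=1 -> changes
  Option B: v=62, gcd(2,62)=2 -> preserves
  Option C: v=14, gcd(2,14)=2 -> preserves
  Option D: v=56, gcd(2,56)=2 -> preserves
  Option E: v=64, gcd(2,64)=2 -> preserves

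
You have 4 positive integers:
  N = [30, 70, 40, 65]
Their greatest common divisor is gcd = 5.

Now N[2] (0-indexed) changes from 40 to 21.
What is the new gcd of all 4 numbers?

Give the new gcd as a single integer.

Answer: 1

Derivation:
Numbers: [30, 70, 40, 65], gcd = 5
Change: index 2, 40 -> 21
gcd of the OTHER numbers (without index 2): gcd([30, 70, 65]) = 5
New gcd = gcd(g_others, new_val) = gcd(5, 21) = 1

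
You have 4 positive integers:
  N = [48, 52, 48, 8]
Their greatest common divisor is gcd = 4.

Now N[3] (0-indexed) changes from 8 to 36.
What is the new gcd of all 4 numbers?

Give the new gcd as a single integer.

Numbers: [48, 52, 48, 8], gcd = 4
Change: index 3, 8 -> 36
gcd of the OTHER numbers (without index 3): gcd([48, 52, 48]) = 4
New gcd = gcd(g_others, new_val) = gcd(4, 36) = 4

Answer: 4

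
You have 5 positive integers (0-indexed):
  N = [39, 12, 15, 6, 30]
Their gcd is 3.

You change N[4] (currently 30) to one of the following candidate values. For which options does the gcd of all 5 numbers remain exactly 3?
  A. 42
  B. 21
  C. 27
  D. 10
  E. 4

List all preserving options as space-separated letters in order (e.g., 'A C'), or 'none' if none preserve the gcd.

Old gcd = 3; gcd of others (without N[4]) = 3
New gcd for candidate v: gcd(3, v). Preserves old gcd iff gcd(3, v) = 3.
  Option A: v=42, gcd(3,42)=3 -> preserves
  Option B: v=21, gcd(3,21)=3 -> preserves
  Option C: v=27, gcd(3,27)=3 -> preserves
  Option D: v=10, gcd(3,10)=1 -> changes
  Option E: v=4, gcd(3,4)=1 -> changes

Answer: A B C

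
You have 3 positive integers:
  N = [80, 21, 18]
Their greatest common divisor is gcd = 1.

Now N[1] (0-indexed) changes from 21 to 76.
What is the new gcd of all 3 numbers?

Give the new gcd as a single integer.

Answer: 2

Derivation:
Numbers: [80, 21, 18], gcd = 1
Change: index 1, 21 -> 76
gcd of the OTHER numbers (without index 1): gcd([80, 18]) = 2
New gcd = gcd(g_others, new_val) = gcd(2, 76) = 2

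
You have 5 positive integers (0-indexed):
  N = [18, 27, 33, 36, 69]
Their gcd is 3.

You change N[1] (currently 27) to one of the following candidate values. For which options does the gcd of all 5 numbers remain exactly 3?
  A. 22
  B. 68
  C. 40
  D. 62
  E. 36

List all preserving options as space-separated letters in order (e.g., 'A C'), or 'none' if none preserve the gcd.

Old gcd = 3; gcd of others (without N[1]) = 3
New gcd for candidate v: gcd(3, v). Preserves old gcd iff gcd(3, v) = 3.
  Option A: v=22, gcd(3,22)=1 -> changes
  Option B: v=68, gcd(3,68)=1 -> changes
  Option C: v=40, gcd(3,40)=1 -> changes
  Option D: v=62, gcd(3,62)=1 -> changes
  Option E: v=36, gcd(3,36)=3 -> preserves

Answer: E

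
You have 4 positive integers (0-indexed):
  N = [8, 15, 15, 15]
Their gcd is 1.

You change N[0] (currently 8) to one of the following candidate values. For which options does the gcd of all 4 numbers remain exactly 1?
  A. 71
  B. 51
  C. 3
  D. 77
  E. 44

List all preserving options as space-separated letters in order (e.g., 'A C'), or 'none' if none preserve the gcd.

Old gcd = 1; gcd of others (without N[0]) = 15
New gcd for candidate v: gcd(15, v). Preserves old gcd iff gcd(15, v) = 1.
  Option A: v=71, gcd(15,71)=1 -> preserves
  Option B: v=51, gcd(15,51)=3 -> changes
  Option C: v=3, gcd(15,3)=3 -> changes
  Option D: v=77, gcd(15,77)=1 -> preserves
  Option E: v=44, gcd(15,44)=1 -> preserves

Answer: A D E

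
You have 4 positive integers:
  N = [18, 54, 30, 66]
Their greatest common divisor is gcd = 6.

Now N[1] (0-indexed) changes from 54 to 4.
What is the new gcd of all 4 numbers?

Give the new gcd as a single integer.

Numbers: [18, 54, 30, 66], gcd = 6
Change: index 1, 54 -> 4
gcd of the OTHER numbers (without index 1): gcd([18, 30, 66]) = 6
New gcd = gcd(g_others, new_val) = gcd(6, 4) = 2

Answer: 2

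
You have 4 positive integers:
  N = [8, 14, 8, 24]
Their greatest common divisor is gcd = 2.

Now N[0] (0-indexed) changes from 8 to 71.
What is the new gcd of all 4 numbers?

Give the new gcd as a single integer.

Answer: 1

Derivation:
Numbers: [8, 14, 8, 24], gcd = 2
Change: index 0, 8 -> 71
gcd of the OTHER numbers (without index 0): gcd([14, 8, 24]) = 2
New gcd = gcd(g_others, new_val) = gcd(2, 71) = 1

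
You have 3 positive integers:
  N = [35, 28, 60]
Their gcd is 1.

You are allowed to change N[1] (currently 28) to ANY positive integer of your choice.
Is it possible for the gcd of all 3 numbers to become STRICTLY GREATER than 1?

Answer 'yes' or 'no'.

Current gcd = 1
gcd of all OTHER numbers (without N[1]=28): gcd([35, 60]) = 5
The new gcd after any change is gcd(5, new_value).
This can be at most 5.
Since 5 > old gcd 1, the gcd CAN increase (e.g., set N[1] = 5).

Answer: yes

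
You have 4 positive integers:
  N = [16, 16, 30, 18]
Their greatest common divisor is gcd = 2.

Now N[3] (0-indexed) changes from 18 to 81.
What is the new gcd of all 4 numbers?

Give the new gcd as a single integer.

Numbers: [16, 16, 30, 18], gcd = 2
Change: index 3, 18 -> 81
gcd of the OTHER numbers (without index 3): gcd([16, 16, 30]) = 2
New gcd = gcd(g_others, new_val) = gcd(2, 81) = 1

Answer: 1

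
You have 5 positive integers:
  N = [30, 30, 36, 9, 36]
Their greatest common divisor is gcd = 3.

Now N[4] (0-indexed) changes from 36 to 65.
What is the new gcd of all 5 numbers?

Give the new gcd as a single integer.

Answer: 1

Derivation:
Numbers: [30, 30, 36, 9, 36], gcd = 3
Change: index 4, 36 -> 65
gcd of the OTHER numbers (without index 4): gcd([30, 30, 36, 9]) = 3
New gcd = gcd(g_others, new_val) = gcd(3, 65) = 1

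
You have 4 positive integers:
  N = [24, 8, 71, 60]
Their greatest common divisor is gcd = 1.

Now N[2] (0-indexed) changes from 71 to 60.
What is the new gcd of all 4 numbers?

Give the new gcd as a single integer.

Answer: 4

Derivation:
Numbers: [24, 8, 71, 60], gcd = 1
Change: index 2, 71 -> 60
gcd of the OTHER numbers (without index 2): gcd([24, 8, 60]) = 4
New gcd = gcd(g_others, new_val) = gcd(4, 60) = 4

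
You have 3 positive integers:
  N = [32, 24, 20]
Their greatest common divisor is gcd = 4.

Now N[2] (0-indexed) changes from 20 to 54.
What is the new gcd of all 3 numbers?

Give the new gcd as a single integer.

Answer: 2

Derivation:
Numbers: [32, 24, 20], gcd = 4
Change: index 2, 20 -> 54
gcd of the OTHER numbers (without index 2): gcd([32, 24]) = 8
New gcd = gcd(g_others, new_val) = gcd(8, 54) = 2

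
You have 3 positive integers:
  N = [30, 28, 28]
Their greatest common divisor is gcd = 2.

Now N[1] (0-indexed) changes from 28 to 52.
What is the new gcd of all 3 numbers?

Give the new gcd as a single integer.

Numbers: [30, 28, 28], gcd = 2
Change: index 1, 28 -> 52
gcd of the OTHER numbers (without index 1): gcd([30, 28]) = 2
New gcd = gcd(g_others, new_val) = gcd(2, 52) = 2

Answer: 2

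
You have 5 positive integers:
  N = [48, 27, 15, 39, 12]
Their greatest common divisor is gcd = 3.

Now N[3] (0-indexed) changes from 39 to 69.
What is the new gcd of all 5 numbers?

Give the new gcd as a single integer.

Answer: 3

Derivation:
Numbers: [48, 27, 15, 39, 12], gcd = 3
Change: index 3, 39 -> 69
gcd of the OTHER numbers (without index 3): gcd([48, 27, 15, 12]) = 3
New gcd = gcd(g_others, new_val) = gcd(3, 69) = 3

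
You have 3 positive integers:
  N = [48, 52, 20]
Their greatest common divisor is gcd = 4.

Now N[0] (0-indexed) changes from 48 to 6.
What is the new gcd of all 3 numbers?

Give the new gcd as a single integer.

Numbers: [48, 52, 20], gcd = 4
Change: index 0, 48 -> 6
gcd of the OTHER numbers (without index 0): gcd([52, 20]) = 4
New gcd = gcd(g_others, new_val) = gcd(4, 6) = 2

Answer: 2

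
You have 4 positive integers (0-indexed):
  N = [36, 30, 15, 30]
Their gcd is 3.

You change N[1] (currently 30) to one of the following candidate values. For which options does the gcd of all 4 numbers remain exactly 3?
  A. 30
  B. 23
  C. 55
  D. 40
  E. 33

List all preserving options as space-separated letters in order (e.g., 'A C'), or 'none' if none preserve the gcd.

Answer: A E

Derivation:
Old gcd = 3; gcd of others (without N[1]) = 3
New gcd for candidate v: gcd(3, v). Preserves old gcd iff gcd(3, v) = 3.
  Option A: v=30, gcd(3,30)=3 -> preserves
  Option B: v=23, gcd(3,23)=1 -> changes
  Option C: v=55, gcd(3,55)=1 -> changes
  Option D: v=40, gcd(3,40)=1 -> changes
  Option E: v=33, gcd(3,33)=3 -> preserves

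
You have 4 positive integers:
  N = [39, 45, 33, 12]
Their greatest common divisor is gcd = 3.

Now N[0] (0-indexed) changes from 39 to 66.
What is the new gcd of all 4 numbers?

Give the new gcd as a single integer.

Answer: 3

Derivation:
Numbers: [39, 45, 33, 12], gcd = 3
Change: index 0, 39 -> 66
gcd of the OTHER numbers (without index 0): gcd([45, 33, 12]) = 3
New gcd = gcd(g_others, new_val) = gcd(3, 66) = 3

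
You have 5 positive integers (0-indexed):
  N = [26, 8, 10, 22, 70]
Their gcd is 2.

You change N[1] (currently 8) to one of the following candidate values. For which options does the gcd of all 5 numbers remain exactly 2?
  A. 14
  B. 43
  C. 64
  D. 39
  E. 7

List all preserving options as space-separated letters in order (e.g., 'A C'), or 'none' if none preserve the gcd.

Answer: A C

Derivation:
Old gcd = 2; gcd of others (without N[1]) = 2
New gcd for candidate v: gcd(2, v). Preserves old gcd iff gcd(2, v) = 2.
  Option A: v=14, gcd(2,14)=2 -> preserves
  Option B: v=43, gcd(2,43)=1 -> changes
  Option C: v=64, gcd(2,64)=2 -> preserves
  Option D: v=39, gcd(2,39)=1 -> changes
  Option E: v=7, gcd(2,7)=1 -> changes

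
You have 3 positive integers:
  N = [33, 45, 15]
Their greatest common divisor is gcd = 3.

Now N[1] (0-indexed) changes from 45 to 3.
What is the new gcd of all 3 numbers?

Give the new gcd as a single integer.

Numbers: [33, 45, 15], gcd = 3
Change: index 1, 45 -> 3
gcd of the OTHER numbers (without index 1): gcd([33, 15]) = 3
New gcd = gcd(g_others, new_val) = gcd(3, 3) = 3

Answer: 3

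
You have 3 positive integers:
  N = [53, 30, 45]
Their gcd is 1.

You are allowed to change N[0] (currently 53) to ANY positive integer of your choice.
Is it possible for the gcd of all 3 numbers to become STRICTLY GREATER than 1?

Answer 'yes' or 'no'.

Answer: yes

Derivation:
Current gcd = 1
gcd of all OTHER numbers (without N[0]=53): gcd([30, 45]) = 15
The new gcd after any change is gcd(15, new_value).
This can be at most 15.
Since 15 > old gcd 1, the gcd CAN increase (e.g., set N[0] = 15).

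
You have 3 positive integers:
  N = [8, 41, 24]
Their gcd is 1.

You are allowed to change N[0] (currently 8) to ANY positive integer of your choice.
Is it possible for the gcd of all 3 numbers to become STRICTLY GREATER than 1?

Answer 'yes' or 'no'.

Answer: no

Derivation:
Current gcd = 1
gcd of all OTHER numbers (without N[0]=8): gcd([41, 24]) = 1
The new gcd after any change is gcd(1, new_value).
This can be at most 1.
Since 1 = old gcd 1, the gcd can only stay the same or decrease.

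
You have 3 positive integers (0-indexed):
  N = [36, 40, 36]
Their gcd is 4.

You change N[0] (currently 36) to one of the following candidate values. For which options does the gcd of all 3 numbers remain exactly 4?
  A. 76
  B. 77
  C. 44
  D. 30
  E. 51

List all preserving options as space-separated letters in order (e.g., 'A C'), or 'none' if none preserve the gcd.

Old gcd = 4; gcd of others (without N[0]) = 4
New gcd for candidate v: gcd(4, v). Preserves old gcd iff gcd(4, v) = 4.
  Option A: v=76, gcd(4,76)=4 -> preserves
  Option B: v=77, gcd(4,77)=1 -> changes
  Option C: v=44, gcd(4,44)=4 -> preserves
  Option D: v=30, gcd(4,30)=2 -> changes
  Option E: v=51, gcd(4,51)=1 -> changes

Answer: A C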